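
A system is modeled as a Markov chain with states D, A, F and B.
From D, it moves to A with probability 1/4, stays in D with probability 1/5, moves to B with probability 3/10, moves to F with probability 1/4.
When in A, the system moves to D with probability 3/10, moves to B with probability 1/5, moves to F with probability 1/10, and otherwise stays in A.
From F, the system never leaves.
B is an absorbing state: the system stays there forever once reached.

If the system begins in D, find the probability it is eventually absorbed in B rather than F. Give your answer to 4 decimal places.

Let h(s) be the probability of absorption at B starting from transient state s. Then h(B) = 1 and h(F) = 0. By first-step analysis:
h(D) = 0.2·h(D) + 0.25·h(A) + 0.25·0 + 0.3·1
h(A) = 0.3·h(D) + 0.4·h(A) + 0.1·0 + 0.2·1
Solving: h(D) = 0.5679, h(A) = 0.6173.
Starting from D, the probability is 0.5679.

0.5679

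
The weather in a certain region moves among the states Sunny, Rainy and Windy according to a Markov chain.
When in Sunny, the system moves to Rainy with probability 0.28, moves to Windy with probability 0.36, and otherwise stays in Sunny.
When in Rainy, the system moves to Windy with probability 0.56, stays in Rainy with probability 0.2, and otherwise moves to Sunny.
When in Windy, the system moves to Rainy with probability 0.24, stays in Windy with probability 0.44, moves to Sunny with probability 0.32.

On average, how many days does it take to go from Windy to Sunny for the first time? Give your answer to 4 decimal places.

3.3163

Let t(s) be the expected number of days to first reach Sunny from state s, with t(Sunny) = 0. Conditioning on the first day:
t(Rainy) = 1 + 0.2·t(Rainy) + 0.56·t(Windy)
t(Windy) = 1 + 0.24·t(Rainy) + 0.44·t(Windy)
Solving: t(Rainy) = 3.5714, t(Windy) = 3.3163.
Expected days from Windy to Sunny: 3.3163.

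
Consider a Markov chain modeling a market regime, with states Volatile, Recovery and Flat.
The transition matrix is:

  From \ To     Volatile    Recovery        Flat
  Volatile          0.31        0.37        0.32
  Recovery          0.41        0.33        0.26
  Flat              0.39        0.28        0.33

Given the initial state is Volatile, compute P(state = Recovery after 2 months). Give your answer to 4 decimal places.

Sum over the intermediate state after 1 month:
P = P(Volatile→Volatile)·P(Volatile→Recovery) + P(Volatile→Recovery)·P(Recovery→Recovery) + P(Volatile→Flat)·P(Flat→Recovery)
  = 0.31×0.37 + 0.37×0.33 + 0.32×0.28
  = 0.1147 + 0.1221 + 0.0896 = 0.3264

0.3264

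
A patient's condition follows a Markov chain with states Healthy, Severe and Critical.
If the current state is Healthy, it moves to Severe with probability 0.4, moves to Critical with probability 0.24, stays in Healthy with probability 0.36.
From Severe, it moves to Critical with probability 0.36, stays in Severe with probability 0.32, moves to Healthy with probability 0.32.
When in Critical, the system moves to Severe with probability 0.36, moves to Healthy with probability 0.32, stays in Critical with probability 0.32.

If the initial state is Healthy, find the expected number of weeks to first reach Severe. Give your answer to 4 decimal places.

2.5670

Let t(s) be the expected number of weeks to first reach Severe from state s, with t(Severe) = 0. Conditioning on the first week:
t(Healthy) = 1 + 0.36·t(Healthy) + 0.24·t(Critical)
t(Critical) = 1 + 0.32·t(Healthy) + 0.32·t(Critical)
Solving: t(Healthy) = 2.5670, t(Critical) = 2.6786.
Expected weeks from Healthy to Severe: 2.5670.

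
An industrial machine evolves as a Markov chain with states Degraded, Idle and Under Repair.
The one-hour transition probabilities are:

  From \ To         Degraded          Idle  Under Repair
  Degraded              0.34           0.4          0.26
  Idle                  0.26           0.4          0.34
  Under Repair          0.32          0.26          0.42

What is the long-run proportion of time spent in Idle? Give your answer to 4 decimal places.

Let the stationary distribution be π with π = πP and π_1 + π_2 + π_3 = 1.
π_1 = 0.34·π_1 + 0.26·π_2 + 0.32·π_3
π_2 = 0.4·π_1 + 0.4·π_2 + 0.26·π_3
Solving with the normalization constraint gives π = (0.3050, 0.3520, 0.3430).
So the stationary probability of Idle is 0.3520.

0.3520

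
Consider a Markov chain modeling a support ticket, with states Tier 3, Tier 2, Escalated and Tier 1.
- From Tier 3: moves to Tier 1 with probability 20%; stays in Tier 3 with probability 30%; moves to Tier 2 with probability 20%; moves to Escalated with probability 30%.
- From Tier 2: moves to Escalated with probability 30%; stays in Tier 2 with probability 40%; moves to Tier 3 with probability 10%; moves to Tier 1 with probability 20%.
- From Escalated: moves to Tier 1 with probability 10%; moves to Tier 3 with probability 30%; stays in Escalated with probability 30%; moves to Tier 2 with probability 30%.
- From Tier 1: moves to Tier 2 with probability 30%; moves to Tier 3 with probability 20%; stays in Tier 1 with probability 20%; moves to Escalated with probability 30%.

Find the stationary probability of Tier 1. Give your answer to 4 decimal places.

Let the stationary distribution be π with π = πP and π_1 + π_2 + π_3 + π_4 = 1.
π_1 = 0.3·π_1 + 0.1·π_2 + 0.3·π_3 + 0.2·π_4
π_2 = 0.2·π_1 + 0.4·π_2 + 0.3·π_3 + 0.3·π_4
π_3 = 0.3·π_1 + 0.3·π_2 + 0.3·π_3 + 0.3·π_4
Solving with the normalization constraint gives π = (0.2213, 0.3088, 0.3000, 0.1700).
So the stationary probability of Tier 1 is 0.1700.

0.1700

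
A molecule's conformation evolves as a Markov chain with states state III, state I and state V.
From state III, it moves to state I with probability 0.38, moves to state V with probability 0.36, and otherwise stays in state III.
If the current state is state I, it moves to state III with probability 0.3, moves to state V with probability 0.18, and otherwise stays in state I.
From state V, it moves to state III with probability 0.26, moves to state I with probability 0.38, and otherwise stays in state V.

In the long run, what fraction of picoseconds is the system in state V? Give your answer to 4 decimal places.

0.2805

Let the stationary distribution be π with π = πP and π_1 + π_2 + π_3 = 1.
π_1 = 0.26·π_1 + 0.3·π_2 + 0.26·π_3
π_2 = 0.38·π_1 + 0.52·π_2 + 0.38·π_3
Solving with the normalization constraint gives π = (0.2777, 0.4419, 0.2805).
So the stationary probability of state V is 0.2805.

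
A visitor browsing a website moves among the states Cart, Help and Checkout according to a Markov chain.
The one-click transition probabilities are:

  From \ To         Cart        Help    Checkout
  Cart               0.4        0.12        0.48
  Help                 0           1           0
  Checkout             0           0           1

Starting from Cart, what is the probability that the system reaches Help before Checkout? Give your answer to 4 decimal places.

0.2000

Let h(s) be the probability of absorption at Help starting from transient state s. Then h(Help) = 1 and h(Checkout) = 0. By first-step analysis:
h(Cart) = 0.4·h(Cart) + 0.12·1 + 0.48·0
Solving: h(Cart) = 0.2000.
Starting from Cart, the probability is 0.2000.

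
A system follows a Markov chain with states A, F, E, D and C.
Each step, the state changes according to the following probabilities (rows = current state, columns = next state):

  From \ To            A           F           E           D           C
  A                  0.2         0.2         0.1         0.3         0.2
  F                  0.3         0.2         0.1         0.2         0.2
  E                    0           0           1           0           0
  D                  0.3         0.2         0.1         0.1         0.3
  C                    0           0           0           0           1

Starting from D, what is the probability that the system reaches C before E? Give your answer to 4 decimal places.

0.7165

Let h(s) be the probability of absorption at C starting from transient state s. Then h(C) = 1 and h(E) = 0. By first-step analysis:
h(A) = 0.2·h(A) + 0.2·h(F) + 0.1·0 + 0.3·h(D) + 0.2·1
h(F) = 0.3·h(A) + 0.2·h(F) + 0.1·0 + 0.2·h(D) + 0.2·1
h(D) = 0.3·h(A) + 0.2·h(F) + 0.1·0 + 0.1·h(D) + 0.3·1
Solving: h(A) = 0.6907, h(F) = 0.6881, h(D) = 0.7165.
Starting from D, the probability is 0.7165.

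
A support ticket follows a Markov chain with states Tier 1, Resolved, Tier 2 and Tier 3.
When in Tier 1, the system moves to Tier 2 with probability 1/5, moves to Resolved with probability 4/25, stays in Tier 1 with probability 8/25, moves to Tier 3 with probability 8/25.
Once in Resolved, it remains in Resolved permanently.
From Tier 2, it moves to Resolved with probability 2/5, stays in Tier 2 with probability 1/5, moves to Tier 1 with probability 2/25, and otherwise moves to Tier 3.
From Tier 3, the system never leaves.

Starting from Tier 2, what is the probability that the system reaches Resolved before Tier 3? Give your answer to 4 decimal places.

0.5394

Let h(s) be the probability of absorption at Resolved starting from transient state s. Then h(Resolved) = 1 and h(Tier 3) = 0. By first-step analysis:
h(Tier 1) = 0.32·h(Tier 1) + 0.16·1 + 0.2·h(Tier 2) + 0.32·0
h(Tier 2) = 0.08·h(Tier 1) + 0.4·1 + 0.2·h(Tier 2) + 0.32·0
Solving: h(Tier 1) = 0.3939, h(Tier 2) = 0.5394.
Starting from Tier 2, the probability is 0.5394.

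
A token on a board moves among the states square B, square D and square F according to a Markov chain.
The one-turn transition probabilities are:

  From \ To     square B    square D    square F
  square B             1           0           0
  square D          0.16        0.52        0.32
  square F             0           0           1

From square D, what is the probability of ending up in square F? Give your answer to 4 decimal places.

0.6667

Let h(s) be the probability of absorption at square F starting from transient state s. Then h(square F) = 1 and h(square B) = 0. By first-step analysis:
h(square D) = 0.16·0 + 0.52·h(square D) + 0.32·1
Solving: h(square D) = 0.6667.
Starting from square D, the probability is 0.6667.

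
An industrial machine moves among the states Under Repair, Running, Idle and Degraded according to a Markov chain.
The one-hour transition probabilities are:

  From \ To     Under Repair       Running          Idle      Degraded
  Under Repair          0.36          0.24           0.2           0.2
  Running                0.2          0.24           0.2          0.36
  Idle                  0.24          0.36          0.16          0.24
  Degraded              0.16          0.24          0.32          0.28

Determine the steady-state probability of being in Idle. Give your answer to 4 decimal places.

0.2239

Let the stationary distribution be π with π = πP and π_1 + π_2 + π_3 + π_4 = 1.
π_1 = 0.36·π_1 + 0.2·π_2 + 0.24·π_3 + 0.16·π_4
π_2 = 0.24·π_1 + 0.24·π_2 + 0.36·π_3 + 0.24·π_4
π_3 = 0.2·π_1 + 0.2·π_2 + 0.16·π_3 + 0.32·π_4
Solving with the normalization constraint gives π = (0.2357, 0.2669, 0.2239, 0.2735).
So the stationary probability of Idle is 0.2239.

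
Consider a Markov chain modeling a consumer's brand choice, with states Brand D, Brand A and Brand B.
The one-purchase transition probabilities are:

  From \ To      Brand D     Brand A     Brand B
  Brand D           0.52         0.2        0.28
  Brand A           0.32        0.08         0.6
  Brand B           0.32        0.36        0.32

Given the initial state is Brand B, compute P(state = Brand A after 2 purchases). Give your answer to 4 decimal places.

Sum over the intermediate state after 1 purchase:
P = P(Brand B→Brand D)·P(Brand D→Brand A) + P(Brand B→Brand A)·P(Brand A→Brand A) + P(Brand B→Brand B)·P(Brand B→Brand A)
  = 0.32×0.2 + 0.36×0.08 + 0.32×0.36
  = 0.0640 + 0.0288 + 0.1152 = 0.2080

0.2080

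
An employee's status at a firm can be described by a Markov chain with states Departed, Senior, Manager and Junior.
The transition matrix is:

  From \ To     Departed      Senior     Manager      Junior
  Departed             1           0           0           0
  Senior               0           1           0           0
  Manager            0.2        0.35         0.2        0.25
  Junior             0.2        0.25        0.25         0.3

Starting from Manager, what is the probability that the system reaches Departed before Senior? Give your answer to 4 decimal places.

0.3819

Let h(s) be the probability of absorption at Departed starting from transient state s. Then h(Departed) = 1 and h(Senior) = 0. By first-step analysis:
h(Manager) = 0.2·1 + 0.35·0 + 0.2·h(Manager) + 0.25·h(Junior)
h(Junior) = 0.2·1 + 0.25·0 + 0.25·h(Manager) + 0.3·h(Junior)
Solving: h(Manager) = 0.3819, h(Junior) = 0.4221.
Starting from Manager, the probability is 0.3819.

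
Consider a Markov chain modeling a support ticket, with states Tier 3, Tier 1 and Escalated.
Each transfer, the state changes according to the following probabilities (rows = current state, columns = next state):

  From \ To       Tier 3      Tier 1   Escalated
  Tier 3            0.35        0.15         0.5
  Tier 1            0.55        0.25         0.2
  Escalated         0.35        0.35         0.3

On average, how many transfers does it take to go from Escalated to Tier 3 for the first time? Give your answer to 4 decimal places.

Let t(s) be the expected number of transfers to first reach Tier 3 from state s, with t(Tier 3) = 0. Conditioning on the first transfer:
t(Tier 1) = 1 + 0.25·t(Tier 1) + 0.2·t(Escalated)
t(Escalated) = 1 + 0.35·t(Tier 1) + 0.3·t(Escalated)
Solving: t(Tier 1) = 1.9780, t(Escalated) = 2.4176.
Expected transfers from Escalated to Tier 3: 2.4176.

2.4176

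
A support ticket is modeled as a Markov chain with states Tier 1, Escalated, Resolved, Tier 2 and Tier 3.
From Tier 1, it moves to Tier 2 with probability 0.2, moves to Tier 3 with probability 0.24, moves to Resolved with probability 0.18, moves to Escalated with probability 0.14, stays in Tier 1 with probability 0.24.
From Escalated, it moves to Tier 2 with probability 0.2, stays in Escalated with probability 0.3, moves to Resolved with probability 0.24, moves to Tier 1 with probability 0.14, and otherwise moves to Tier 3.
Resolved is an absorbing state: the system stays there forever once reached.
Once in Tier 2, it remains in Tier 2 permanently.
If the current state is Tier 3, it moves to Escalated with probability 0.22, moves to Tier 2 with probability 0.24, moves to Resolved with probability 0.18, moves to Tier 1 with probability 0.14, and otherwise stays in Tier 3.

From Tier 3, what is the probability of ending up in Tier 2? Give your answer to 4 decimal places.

Let h(s) be the probability of absorption at Tier 2 starting from transient state s. Then h(Tier 2) = 1 and h(Resolved) = 0. By first-step analysis:
h(Tier 1) = 0.24·h(Tier 1) + 0.14·h(Escalated) + 0.18·0 + 0.2·1 + 0.24·h(Tier 3)
h(Escalated) = 0.14·h(Tier 1) + 0.3·h(Escalated) + 0.24·0 + 0.2·1 + 0.12·h(Tier 3)
h(Tier 3) = 0.14·h(Tier 1) + 0.22·h(Escalated) + 0.18·0 + 0.24·1 + 0.22·h(Tier 3)
Solving: h(Tier 1) = 0.5217, h(Escalated) = 0.4822, h(Tier 3) = 0.5373.
Starting from Tier 3, the probability is 0.5373.

0.5373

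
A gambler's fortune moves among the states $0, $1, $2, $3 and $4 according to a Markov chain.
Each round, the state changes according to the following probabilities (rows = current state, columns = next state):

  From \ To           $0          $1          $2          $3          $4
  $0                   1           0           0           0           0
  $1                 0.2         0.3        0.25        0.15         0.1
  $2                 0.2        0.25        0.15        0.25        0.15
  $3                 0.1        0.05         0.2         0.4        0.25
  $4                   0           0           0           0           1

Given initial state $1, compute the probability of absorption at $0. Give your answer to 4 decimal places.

Let h(s) be the probability of absorption at $0 starting from transient state s. Then h($0) = 1 and h($4) = 0. By first-step analysis:
h($1) = 0.2·1 + 0.3·h($1) + 0.25·h($2) + 0.15·h($3) + 0.1·0
h($2) = 0.2·1 + 0.25·h($1) + 0.15·h($2) + 0.25·h($3) + 0.15·0
h($3) = 0.1·1 + 0.05·h($1) + 0.2·h($2) + 0.4·h($3) + 0.25·0
Solving: h($1) = 0.5495, h($2) = 0.5093, h($3) = 0.3822.
Starting from $1, the probability is 0.5495.

0.5495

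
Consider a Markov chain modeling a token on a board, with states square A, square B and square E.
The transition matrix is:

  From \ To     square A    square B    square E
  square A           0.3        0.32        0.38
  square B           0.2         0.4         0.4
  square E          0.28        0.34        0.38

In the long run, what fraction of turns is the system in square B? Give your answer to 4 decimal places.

Let the stationary distribution be π with π = πP and π_1 + π_2 + π_3 = 1.
π_1 = 0.3·π_1 + 0.2·π_2 + 0.28·π_3
π_2 = 0.32·π_1 + 0.4·π_2 + 0.34·π_3
Solving with the normalization constraint gives π = (0.2566, 0.3562, 0.3871).
So the stationary probability of square B is 0.3562.

0.3562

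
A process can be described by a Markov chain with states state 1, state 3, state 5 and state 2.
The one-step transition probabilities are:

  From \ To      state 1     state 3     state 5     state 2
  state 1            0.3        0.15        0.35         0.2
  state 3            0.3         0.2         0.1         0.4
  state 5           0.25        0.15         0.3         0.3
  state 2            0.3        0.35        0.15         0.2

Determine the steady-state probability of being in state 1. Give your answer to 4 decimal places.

0.2884

Let the stationary distribution be π with π = πP and π_1 + π_2 + π_3 + π_4 = 1.
π_1 = 0.3·π_1 + 0.3·π_2 + 0.25·π_3 + 0.3·π_4
π_2 = 0.15·π_1 + 0.2·π_2 + 0.15·π_3 + 0.35·π_4
π_3 = 0.35·π_1 + 0.1·π_2 + 0.3·π_3 + 0.15·π_4
Solving with the normalization constraint gives π = (0.2884, 0.2139, 0.2318, 0.2660).
So the stationary probability of state 1 is 0.2884.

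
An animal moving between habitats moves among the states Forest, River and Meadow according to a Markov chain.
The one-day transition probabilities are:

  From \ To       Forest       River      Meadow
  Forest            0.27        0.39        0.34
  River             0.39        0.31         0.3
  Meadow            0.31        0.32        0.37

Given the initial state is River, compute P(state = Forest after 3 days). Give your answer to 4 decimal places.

0.3248

Propagate the distribution vector 3 days from River.
After 0 days: (0.0000, 1.0000, 0.0000)
After 1 day: (0.3900, 0.3100, 0.3000)
After 2 days: (0.3192, 0.3442, 0.3366)
After 3 days: (0.3248, 0.3389, 0.3363)
P(in Forest after 3 days) = 0.3248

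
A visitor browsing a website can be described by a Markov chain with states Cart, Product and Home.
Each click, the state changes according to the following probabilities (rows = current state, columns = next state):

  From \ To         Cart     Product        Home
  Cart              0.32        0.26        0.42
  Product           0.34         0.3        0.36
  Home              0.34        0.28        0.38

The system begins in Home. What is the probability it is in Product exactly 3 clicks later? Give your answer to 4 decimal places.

0.2789

Propagate the distribution vector 3 clicks from Home.
After 0 clicks: (0.0000, 0.0000, 1.0000)
After 1 click: (0.3400, 0.2800, 0.3800)
After 2 clicks: (0.3332, 0.2788, 0.3880)
After 3 clicks: (0.3333, 0.2789, 0.3878)
P(in Product after 3 clicks) = 0.2789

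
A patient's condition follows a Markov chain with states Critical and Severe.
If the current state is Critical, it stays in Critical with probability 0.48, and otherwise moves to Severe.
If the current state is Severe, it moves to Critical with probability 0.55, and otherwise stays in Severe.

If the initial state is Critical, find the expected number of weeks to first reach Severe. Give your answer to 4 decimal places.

1.9231

Let t(s) be the expected number of weeks to first reach Severe from state s, with t(Severe) = 0. Conditioning on the first week:
t(Critical) = 1 + 0.48·t(Critical)
Solving: t(Critical) = 1.9231.
Expected weeks from Critical to Severe: 1.9231.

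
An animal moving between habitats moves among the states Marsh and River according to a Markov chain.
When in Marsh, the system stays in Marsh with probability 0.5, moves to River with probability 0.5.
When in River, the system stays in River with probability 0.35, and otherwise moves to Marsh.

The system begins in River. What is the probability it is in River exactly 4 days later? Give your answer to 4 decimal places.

0.4351

Propagate the distribution vector 4 days from River.
After 0 days: (0.0000, 1.0000)
After 1 day: (0.6500, 0.3500)
After 2 days: (0.5525, 0.4475)
After 3 days: (0.5671, 0.4329)
After 4 days: (0.5649, 0.4351)
P(in River after 4 days) = 0.4351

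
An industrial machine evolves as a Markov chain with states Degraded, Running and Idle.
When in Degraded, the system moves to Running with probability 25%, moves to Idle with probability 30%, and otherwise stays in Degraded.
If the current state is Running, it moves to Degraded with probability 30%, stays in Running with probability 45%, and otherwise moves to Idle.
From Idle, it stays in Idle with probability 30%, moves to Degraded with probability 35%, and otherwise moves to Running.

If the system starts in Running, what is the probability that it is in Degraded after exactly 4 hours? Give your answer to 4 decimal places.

0.3692

Propagate the distribution vector 4 hours from Running.
After 0 hours: (0.0000, 1.0000, 0.0000)
After 1 hour: (0.3000, 0.4500, 0.2500)
After 2 hours: (0.3575, 0.3650, 0.2775)
After 3 hours: (0.3675, 0.3508, 0.2818)
After 4 hours: (0.3692, 0.3483, 0.2825)
P(in Degraded after 4 hours) = 0.3692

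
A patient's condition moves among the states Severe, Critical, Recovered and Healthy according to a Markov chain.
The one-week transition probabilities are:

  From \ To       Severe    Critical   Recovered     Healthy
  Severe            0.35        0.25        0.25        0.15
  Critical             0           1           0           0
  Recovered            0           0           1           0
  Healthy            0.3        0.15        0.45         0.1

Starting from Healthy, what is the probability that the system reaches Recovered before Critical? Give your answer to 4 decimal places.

Let h(s) be the probability of absorption at Recovered starting from transient state s. Then h(Recovered) = 1 and h(Critical) = 0. By first-step analysis:
h(Severe) = 0.35·h(Severe) + 0.25·0 + 0.25·1 + 0.15·h(Healthy)
h(Healthy) = 0.3·h(Severe) + 0.15·0 + 0.45·1 + 0.1·h(Healthy)
Solving: h(Severe) = 0.5417, h(Healthy) = 0.6806.
Starting from Healthy, the probability is 0.6806.

0.6806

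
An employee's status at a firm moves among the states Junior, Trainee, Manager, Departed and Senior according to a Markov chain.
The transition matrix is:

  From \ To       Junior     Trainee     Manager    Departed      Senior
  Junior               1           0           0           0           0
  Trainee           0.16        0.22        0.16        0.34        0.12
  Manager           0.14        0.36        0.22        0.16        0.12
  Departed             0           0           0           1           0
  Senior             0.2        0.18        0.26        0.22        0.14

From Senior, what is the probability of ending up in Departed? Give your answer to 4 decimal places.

0.5691

Let h(s) be the probability of absorption at Departed starting from transient state s. Then h(Departed) = 1 and h(Junior) = 0. By first-step analysis:
h(Trainee) = 0.16·0 + 0.22·h(Trainee) + 0.16·h(Manager) + 0.34·1 + 0.12·h(Senior)
h(Manager) = 0.14·0 + 0.36·h(Trainee) + 0.22·h(Manager) + 0.16·1 + 0.12·h(Senior)
h(Senior) = 0.2·0 + 0.18·h(Trainee) + 0.26·h(Manager) + 0.22·1 + 0.14·h(Senior)
Solving: h(Trainee) = 0.6445, h(Manager) = 0.5902, h(Senior) = 0.5691.
Starting from Senior, the probability is 0.5691.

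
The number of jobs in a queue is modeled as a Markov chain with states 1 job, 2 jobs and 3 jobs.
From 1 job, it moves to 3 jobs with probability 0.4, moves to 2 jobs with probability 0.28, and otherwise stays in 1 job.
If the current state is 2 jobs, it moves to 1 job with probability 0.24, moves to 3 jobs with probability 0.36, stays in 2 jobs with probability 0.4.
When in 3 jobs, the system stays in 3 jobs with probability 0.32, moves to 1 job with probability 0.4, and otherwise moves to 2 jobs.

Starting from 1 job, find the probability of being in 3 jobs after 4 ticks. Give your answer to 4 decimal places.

Propagate the distribution vector 4 ticks from 1 job.
After 0 ticks: (1.0000, 0.0000, 0.0000)
After 1 tick: (0.3200, 0.2800, 0.4000)
After 2 ticks: (0.3296, 0.3136, 0.3568)
After 3 ticks: (0.3235, 0.3176, 0.3589)
After 4 ticks: (0.3233, 0.3181, 0.3586)
P(in 3 jobs after 4 ticks) = 0.3586

0.3586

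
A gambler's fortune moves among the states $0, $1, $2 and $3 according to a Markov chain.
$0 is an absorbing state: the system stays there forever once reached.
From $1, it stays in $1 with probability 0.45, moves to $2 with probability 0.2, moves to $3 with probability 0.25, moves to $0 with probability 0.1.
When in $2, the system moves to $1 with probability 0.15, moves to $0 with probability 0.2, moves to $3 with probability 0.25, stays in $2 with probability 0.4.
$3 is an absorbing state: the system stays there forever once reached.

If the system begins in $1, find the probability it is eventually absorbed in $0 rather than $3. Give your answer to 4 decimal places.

0.3333

Let h(s) be the probability of absorption at $0 starting from transient state s. Then h($0) = 1 and h($3) = 0. By first-step analysis:
h($1) = 0.1·1 + 0.45·h($1) + 0.2·h($2) + 0.25·0
h($2) = 0.2·1 + 0.15·h($1) + 0.4·h($2) + 0.25·0
Solving: h($1) = 0.3333, h($2) = 0.4167.
Starting from $1, the probability is 0.3333.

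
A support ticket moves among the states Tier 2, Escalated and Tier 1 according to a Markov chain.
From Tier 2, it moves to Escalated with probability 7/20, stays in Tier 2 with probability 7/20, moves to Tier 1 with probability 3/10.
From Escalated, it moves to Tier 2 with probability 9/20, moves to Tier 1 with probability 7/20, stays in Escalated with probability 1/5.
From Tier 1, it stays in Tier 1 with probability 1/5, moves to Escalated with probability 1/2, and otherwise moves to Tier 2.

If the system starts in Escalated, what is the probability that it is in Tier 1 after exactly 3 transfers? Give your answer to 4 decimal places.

Propagate the distribution vector 3 transfers from Escalated.
After 0 transfers: (0.0000, 1.0000, 0.0000)
After 1 transfer: (0.4500, 0.2000, 0.3500)
After 2 transfers: (0.3525, 0.3725, 0.2750)
After 3 transfers: (0.3735, 0.3354, 0.2911)
P(in Tier 1 after 3 transfers) = 0.2911

0.2911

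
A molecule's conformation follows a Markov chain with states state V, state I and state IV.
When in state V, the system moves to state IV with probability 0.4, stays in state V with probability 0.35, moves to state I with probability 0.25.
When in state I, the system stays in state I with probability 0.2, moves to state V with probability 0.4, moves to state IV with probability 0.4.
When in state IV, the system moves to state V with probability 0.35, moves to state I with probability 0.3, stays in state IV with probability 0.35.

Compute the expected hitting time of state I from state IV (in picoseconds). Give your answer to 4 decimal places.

Let t(s) be the expected number of picoseconds to first reach state I from state s, with t(state I) = 0. Conditioning on the first picosecond:
t(state V) = 1 + 0.35·t(state V) + 0.4·t(state IV)
t(state IV) = 1 + 0.35·t(state V) + 0.35·t(state IV)
Solving: t(state V) = 3.7168, t(state IV) = 3.5398.
Expected picoseconds from state IV to state I: 3.5398.

3.5398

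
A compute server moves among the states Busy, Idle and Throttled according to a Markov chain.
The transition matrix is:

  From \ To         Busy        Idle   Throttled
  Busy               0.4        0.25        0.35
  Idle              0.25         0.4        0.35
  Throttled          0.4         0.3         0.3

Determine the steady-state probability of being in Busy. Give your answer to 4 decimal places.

0.3529

Let the stationary distribution be π with π = πP and π_1 + π_2 + π_3 = 1.
π_1 = 0.4·π_1 + 0.25·π_2 + 0.4·π_3
π_2 = 0.25·π_1 + 0.4·π_2 + 0.3·π_3
Solving with the normalization constraint gives π = (0.3529, 0.3137, 0.3333).
So the stationary probability of Busy is 0.3529.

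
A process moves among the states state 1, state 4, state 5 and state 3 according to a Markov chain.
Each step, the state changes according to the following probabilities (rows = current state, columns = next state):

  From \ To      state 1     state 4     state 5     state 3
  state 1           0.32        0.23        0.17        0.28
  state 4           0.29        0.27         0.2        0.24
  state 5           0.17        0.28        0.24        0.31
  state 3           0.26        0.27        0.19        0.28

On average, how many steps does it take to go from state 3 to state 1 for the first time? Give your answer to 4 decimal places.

Let t(s) be the expected number of steps to first reach state 1 from state s, with t(state 1) = 0. Conditioning on the first step:
t(state 4) = 1 + 0.27·t(state 4) + 0.2·t(state 5) + 0.24·t(state 3)
t(state 5) = 1 + 0.28·t(state 4) + 0.24·t(state 5) + 0.31·t(state 3)
t(state 3) = 1 + 0.27·t(state 4) + 0.19·t(state 5) + 0.28·t(state 3)
Solving: t(state 4) = 3.8853, t(state 5) = 4.3794, t(state 3) = 4.0016.
Expected steps from state 3 to state 1: 4.0016.

4.0016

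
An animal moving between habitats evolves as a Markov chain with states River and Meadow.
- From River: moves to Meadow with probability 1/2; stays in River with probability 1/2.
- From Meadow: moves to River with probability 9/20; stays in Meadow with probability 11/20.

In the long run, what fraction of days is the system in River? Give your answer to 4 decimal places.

Let the stationary distribution be π with π = πP and π_1 + π_2 = 1.
π_1 = 0.5·π_1 + 0.45·π_2
Solving with the normalization constraint gives π = (0.4737, 0.5263).
So the stationary probability of River is 0.4737.

0.4737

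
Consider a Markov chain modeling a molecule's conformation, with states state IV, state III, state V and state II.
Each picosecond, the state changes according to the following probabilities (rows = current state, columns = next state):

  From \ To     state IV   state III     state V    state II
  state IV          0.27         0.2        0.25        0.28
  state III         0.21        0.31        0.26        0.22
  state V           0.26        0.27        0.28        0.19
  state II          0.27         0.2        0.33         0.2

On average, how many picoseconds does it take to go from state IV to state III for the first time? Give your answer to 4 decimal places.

Let t(s) be the expected number of picoseconds to first reach state III from state s, with t(state III) = 0. Conditioning on the first picosecond:
t(state IV) = 1 + 0.27·t(state IV) + 0.25·t(state V) + 0.28·t(state II)
t(state V) = 1 + 0.26·t(state IV) + 0.28·t(state V) + 0.19·t(state II)
t(state II) = 1 + 0.27·t(state IV) + 0.33·t(state V) + 0.2·t(state II)
Solving: t(state IV) = 4.5578, t(state V) = 4.2311, t(state II) = 4.5336.
Expected picoseconds from state IV to state III: 4.5578.

4.5578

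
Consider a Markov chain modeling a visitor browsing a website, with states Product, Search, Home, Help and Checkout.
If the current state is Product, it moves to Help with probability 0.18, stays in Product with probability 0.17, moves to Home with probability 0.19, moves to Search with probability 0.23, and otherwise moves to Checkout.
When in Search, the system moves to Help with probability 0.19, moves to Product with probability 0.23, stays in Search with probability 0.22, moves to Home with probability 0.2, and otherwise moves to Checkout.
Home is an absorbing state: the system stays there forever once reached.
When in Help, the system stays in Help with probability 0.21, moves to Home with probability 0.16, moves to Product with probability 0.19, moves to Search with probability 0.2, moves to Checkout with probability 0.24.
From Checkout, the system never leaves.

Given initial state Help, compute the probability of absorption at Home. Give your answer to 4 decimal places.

Let h(s) be the probability of absorption at Home starting from transient state s. Then h(Home) = 1 and h(Checkout) = 0. By first-step analysis:
h(Product) = 0.17·h(Product) + 0.23·h(Search) + 0.19·1 + 0.18·h(Help) + 0.23·0
h(Search) = 0.23·h(Product) + 0.22·h(Search) + 0.2·1 + 0.19·h(Help) + 0.16·0
h(Help) = 0.19·h(Product) + 0.2·h(Search) + 0.16·1 + 0.21·h(Help) + 0.24·0
Solving: h(Product) = 0.4631, h(Search) = 0.5003, h(Help) = 0.4406.
Starting from Help, the probability is 0.4406.

0.4406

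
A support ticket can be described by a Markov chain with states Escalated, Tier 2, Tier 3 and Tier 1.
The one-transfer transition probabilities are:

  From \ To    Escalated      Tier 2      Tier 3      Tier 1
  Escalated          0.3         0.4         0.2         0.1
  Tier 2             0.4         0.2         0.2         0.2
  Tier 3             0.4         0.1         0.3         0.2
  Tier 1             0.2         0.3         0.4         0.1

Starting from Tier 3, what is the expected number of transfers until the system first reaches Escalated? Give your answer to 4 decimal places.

2.7500

Let t(s) be the expected number of transfers to first reach Escalated from state s, with t(Escalated) = 0. Conditioning on the first transfer:
t(Tier 2) = 1 + 0.2·t(Tier 2) + 0.2·t(Tier 3) + 0.2·t(Tier 1)
t(Tier 3) = 1 + 0.1·t(Tier 2) + 0.3·t(Tier 3) + 0.2·t(Tier 1)
t(Tier 1) = 1 + 0.3·t(Tier 2) + 0.4·t(Tier 3) + 0.1·t(Tier 1)
Solving: t(Tier 2) = 2.7500, t(Tier 3) = 2.7500, t(Tier 1) = 3.2500.
Expected transfers from Tier 3 to Escalated: 2.7500.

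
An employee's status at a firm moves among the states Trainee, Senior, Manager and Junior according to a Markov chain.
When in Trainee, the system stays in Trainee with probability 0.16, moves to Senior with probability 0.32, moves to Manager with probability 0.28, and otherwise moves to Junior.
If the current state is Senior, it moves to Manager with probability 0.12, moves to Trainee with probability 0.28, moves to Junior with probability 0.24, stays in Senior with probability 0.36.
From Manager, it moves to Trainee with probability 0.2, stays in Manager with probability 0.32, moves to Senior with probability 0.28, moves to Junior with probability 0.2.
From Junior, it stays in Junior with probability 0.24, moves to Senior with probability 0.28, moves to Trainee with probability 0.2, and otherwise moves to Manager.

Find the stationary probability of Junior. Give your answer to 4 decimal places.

0.2304

Let the stationary distribution be π with π = πP and π_1 + π_2 + π_3 + π_4 = 1.
π_1 = 0.16·π_1 + 0.28·π_2 + 0.2·π_3 + 0.2·π_4
π_2 = 0.32·π_1 + 0.36·π_2 + 0.28·π_3 + 0.28·π_4
π_3 = 0.28·π_1 + 0.12·π_2 + 0.32·π_3 + 0.28·π_4
Solving with the normalization constraint gives π = (0.2164, 0.3138, 0.2394, 0.2304).
So the stationary probability of Junior is 0.2304.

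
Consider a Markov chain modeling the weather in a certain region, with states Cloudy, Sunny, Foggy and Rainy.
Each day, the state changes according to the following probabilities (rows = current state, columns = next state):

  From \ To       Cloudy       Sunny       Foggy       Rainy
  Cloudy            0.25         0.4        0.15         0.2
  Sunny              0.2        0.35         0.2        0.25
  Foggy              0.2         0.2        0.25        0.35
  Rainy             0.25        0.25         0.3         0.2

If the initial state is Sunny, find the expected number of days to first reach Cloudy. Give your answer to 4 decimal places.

Let t(s) be the expected number of days to first reach Cloudy from state s, with t(Cloudy) = 0. Conditioning on the first day:
t(Sunny) = 1 + 0.35·t(Sunny) + 0.2·t(Foggy) + 0.25·t(Rainy)
t(Foggy) = 1 + 0.2·t(Sunny) + 0.25·t(Foggy) + 0.35·t(Rainy)
t(Rainy) = 1 + 0.25·t(Sunny) + 0.3·t(Foggy) + 0.2·t(Rainy)
Solving: t(Sunny) = 4.6940, t(Foggy) = 4.6702, t(Rainy) = 4.4682.
Expected days from Sunny to Cloudy: 4.6940.

4.6940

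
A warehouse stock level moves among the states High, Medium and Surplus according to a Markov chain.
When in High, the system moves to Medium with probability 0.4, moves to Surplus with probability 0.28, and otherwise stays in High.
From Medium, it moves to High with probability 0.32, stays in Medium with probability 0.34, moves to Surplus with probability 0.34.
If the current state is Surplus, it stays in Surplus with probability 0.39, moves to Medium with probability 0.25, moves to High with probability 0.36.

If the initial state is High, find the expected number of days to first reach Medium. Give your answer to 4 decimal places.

2.8344

Let t(s) be the expected number of days to first reach Medium from state s, with t(Medium) = 0. Conditioning on the first day:
t(High) = 1 + 0.32·t(High) + 0.28·t(Surplus)
t(Surplus) = 1 + 0.36·t(High) + 0.39·t(Surplus)
Solving: t(High) = 2.8344, t(Surplus) = 3.3121.
Expected days from High to Medium: 2.8344.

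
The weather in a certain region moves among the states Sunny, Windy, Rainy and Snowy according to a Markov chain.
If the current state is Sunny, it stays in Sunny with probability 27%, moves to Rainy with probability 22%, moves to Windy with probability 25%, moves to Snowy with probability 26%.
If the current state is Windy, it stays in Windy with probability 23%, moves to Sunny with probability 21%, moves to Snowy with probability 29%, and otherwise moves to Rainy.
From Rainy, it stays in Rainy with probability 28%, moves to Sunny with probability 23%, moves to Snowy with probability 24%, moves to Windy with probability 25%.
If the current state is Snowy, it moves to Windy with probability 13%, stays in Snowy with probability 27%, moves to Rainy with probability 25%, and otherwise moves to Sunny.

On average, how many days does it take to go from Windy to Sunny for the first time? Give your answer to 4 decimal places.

Let t(s) be the expected number of days to first reach Sunny from state s, with t(Sunny) = 0. Conditioning on the first day:
t(Windy) = 1 + 0.23·t(Windy) + 0.27·t(Rainy) + 0.29·t(Snowy)
t(Rainy) = 1 + 0.25·t(Windy) + 0.28·t(Rainy) + 0.24·t(Snowy)
t(Snowy) = 1 + 0.13·t(Windy) + 0.25·t(Rainy) + 0.27·t(Snowy)
Solving: t(Windy) = 3.9477, t(Rainy) = 3.8952, t(Snowy) = 3.4068.
Expected days from Windy to Sunny: 3.9477.

3.9477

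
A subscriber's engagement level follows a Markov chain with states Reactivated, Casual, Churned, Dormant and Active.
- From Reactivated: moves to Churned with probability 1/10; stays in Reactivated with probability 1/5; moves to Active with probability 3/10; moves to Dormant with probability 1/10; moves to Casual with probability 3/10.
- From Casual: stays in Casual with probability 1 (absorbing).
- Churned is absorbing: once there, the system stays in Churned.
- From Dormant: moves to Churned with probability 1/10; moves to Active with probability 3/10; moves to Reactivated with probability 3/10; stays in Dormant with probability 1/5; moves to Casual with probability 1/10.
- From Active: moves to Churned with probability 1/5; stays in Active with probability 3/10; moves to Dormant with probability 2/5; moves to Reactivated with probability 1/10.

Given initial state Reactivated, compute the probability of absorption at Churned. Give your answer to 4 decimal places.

0.4366

Let h(s) be the probability of absorption at Churned starting from transient state s. Then h(Churned) = 1 and h(Casual) = 0. By first-step analysis:
h(Reactivated) = 0.2·h(Reactivated) + 0.3·0 + 0.1·1 + 0.1·h(Dormant) + 0.3·h(Active)
h(Dormant) = 0.3·h(Reactivated) + 0.1·0 + 0.1·1 + 0.2·h(Dormant) + 0.3·h(Active)
h(Active) = 0.1·h(Reactivated) + 0.2·1 + 0.4·h(Dormant) + 0.3·h(Active)
Solving: h(Reactivated) = 0.4366, h(Dormant) = 0.5336, h(Active) = 0.6530.
Starting from Reactivated, the probability is 0.4366.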